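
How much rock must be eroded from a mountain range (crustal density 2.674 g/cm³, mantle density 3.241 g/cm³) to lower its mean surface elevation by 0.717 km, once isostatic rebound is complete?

Net drop Δ = e − u = e − e ρ_c/ρ_m = e (ρ_m − ρ_c)/ρ_m.
e = Δ ρ_m/(ρ_m − ρ_c) = 0.717 km × 3.241/0.567 = 4.1 km.

4.1 km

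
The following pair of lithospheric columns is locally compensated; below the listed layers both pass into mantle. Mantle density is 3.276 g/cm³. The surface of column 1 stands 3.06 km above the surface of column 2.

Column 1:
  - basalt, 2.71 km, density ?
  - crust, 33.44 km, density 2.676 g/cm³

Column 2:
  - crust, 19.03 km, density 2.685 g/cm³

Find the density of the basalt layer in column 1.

Take the compensation level at the base of the deeper column (depth z_c below the surface of column 1) and equate Σ ρ_i t_i down to z_c; mantle fills any gap and the z_c terms cancel.
Column 1: 2.71×ρ + 33.44×2.676 + (z_c − 36.15)×3.276
Column 2: 3.06×0 + 19.03×2.685 + (z_c − 3.06 − 19.03)×3.276
The z_c×3.276 term appears on both sides and cancels. Collect the known terms of each column as K = Σ(ρt)_known − 3.276 × (depth of known layers): K_1 = 89.48544 − 3.276×36.15 = −28.94196; K_2 = 51.09555 − 3.276×(3.06 + 19.03) = −21.27129.
Balance: K_1 + 2.71×ρ = K_2, so ρ = (K_2 − K_1)/2.71 = 7.67067/2.71 = 2.83 g/cm³.

2.83 g/cm³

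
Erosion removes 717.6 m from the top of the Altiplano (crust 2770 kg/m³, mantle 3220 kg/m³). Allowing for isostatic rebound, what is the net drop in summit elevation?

100 m

Rebound u = e ρ_c/ρ_m = 717.6 m × 2770/3220 = 617.3 m.
Net surface drop = e − u = 717.6 m − 617.3 m = e (ρ_m − ρ_c)/ρ_m = 100 m.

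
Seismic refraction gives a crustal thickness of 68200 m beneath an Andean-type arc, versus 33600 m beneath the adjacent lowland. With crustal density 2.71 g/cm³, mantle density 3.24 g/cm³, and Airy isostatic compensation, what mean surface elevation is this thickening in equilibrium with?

5660 m

Excess crust Δ = 68200 m − 33600 m = 34600 m, split between elevation h and root r with h + r = Δ.
Airy balance ρ_c h = (ρ_m − ρ_c) r gives r = h ρ_c/(ρ_m − ρ_c), so h (1 + ρ_c/(ρ_m − ρ_c)) = Δ, i.e. h = Δ (ρ_m − ρ_c)/ρ_m.
h = 34600 m × 0.53/3.24 = 5660 m.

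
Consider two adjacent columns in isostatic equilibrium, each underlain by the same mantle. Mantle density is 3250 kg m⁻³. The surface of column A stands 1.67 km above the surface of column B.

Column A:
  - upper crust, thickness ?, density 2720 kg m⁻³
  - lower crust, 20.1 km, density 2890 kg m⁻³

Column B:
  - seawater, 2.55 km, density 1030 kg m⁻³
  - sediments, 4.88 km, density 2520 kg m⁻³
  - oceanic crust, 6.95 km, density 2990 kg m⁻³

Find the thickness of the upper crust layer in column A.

17.4 km

Take the compensation level at the base of the deeper column (depth z_c below the surface of column A) and equate Σ ρ_i t_i down to z_c; mantle fills any gap and the z_c terms cancel.
Column A: x×2720 + 20.1×2890 + (z_c − 20.1 − x)×3250
Column B: 1.67×0 + 2.55×1030 + 4.88×2520 + 6.95×2990 + (z_c − 1.67 − 14.38)×3250
The z_c×3250 term appears on both sides and cancels. Collect the known terms of each column as K = Σ(ρt)_known − 3250 × (depth of known layers): K_A = 58089 − 3250×20.1 = −7236; K_B = 35704.6 − 3250×(1.67 + 14.38) = −16457.9.
Balance: K_A − x×(3250 − 2720) = K_B, so x = (K_A − K_B)/(3250 − 2720) = 9221.9/530 = 17.4 km.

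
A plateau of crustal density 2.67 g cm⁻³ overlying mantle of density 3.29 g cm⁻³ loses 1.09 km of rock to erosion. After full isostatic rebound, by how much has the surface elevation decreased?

Rebound u = e ρ_c/ρ_m = 1.09 km × 2.67/3.29 = 0.8846 km.
Net surface drop = e − u = 1.09 km − 0.8846 km = e (ρ_m − ρ_c)/ρ_m = 0.205 km.

0.205 km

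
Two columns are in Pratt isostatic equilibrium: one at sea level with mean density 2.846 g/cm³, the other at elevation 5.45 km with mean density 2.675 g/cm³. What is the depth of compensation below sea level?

ρ_ref D = ρ (D + h) → D (ρ_ref − ρ) = ρ h.
D = ρ h/(ρ_ref − ρ) = 2.675 × 5.45 km/(2.846 − 2.675) = 85.3 km.

85.3 km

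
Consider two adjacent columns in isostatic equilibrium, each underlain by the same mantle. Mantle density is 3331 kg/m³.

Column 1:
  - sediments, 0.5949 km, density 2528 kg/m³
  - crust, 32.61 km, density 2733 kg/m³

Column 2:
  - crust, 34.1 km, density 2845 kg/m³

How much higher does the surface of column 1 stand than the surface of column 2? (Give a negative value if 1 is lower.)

For any compensation level in the mantle, the mantle terms cancel and isostasy reduces to e = (Σt_1 − Σt_2) − (Σ(ρt)_1 − Σ(ρt)_2) / ρ_m.
Σt_1 = 33.2049 km; Σt_2 = 34.1 km; Σ(ρt)_1 = 90627.0372; Σ(ρt)_2 = 97014.5 (in km·kg/m³).
e = (33.2049 − 34.1) − (90627.0372 − 97014.5) / 3331 = 1.02 km.

1.02 km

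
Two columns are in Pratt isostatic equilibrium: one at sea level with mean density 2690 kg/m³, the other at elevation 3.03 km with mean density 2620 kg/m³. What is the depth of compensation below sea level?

113 km

ρ_ref D = ρ (D + h) → D (ρ_ref − ρ) = ρ h.
D = ρ h/(ρ_ref − ρ) = 2620 × 3.03 km/(2690 − 2620) = 113 km.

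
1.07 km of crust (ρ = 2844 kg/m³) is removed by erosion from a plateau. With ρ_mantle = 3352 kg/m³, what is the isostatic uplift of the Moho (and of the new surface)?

Unloading: uplift u = e ρ_c/ρ_m = 1.07 km × 2844/3352 = 0.908 km.

0.908 km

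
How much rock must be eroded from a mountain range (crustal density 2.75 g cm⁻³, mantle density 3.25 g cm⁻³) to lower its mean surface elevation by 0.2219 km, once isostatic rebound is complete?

1.44 km

Net drop Δ = e − u = e − e ρ_c/ρ_m = e (ρ_m − ρ_c)/ρ_m.
e = Δ ρ_m/(ρ_m − ρ_c) = 0.2219 km × 3.25/0.5 = 1.44 km.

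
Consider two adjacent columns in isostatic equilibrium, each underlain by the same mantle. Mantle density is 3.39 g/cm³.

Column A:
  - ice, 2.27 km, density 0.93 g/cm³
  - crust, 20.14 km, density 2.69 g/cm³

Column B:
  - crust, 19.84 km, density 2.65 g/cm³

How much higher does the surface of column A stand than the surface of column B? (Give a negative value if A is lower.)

1.48 km

For any compensation level in the mantle, the mantle terms cancel and isostasy reduces to e = (Σt_A − Σt_B) − (Σ(ρt)_A − Σ(ρt)_B) / ρ_m.
Σt_A = 22.41 km; Σt_B = 19.84 km; Σ(ρt)_A = 56.2877; Σ(ρt)_B = 52.576 (in km·g/cm³).
e = (22.41 − 19.84) − (56.2877 − 52.576) / 3.39 = 1.48 km.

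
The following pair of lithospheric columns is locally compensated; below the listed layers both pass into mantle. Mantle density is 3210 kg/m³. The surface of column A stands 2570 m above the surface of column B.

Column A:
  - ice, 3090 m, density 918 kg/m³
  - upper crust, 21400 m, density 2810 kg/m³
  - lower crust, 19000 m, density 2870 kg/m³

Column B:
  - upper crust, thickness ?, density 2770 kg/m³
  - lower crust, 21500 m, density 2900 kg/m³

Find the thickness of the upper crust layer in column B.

16300 m

Take the compensation level at the base of the deeper column (depth z_c below the surface of column A) and equate Σ ρ_i t_i down to z_c; mantle fills any gap and the z_c terms cancel.
Column A: 3090×918 + 21400×2810 + 19000×2870 + (z_c − 43490)×3210
Column B: 2570×0 + x×2770 + 21500×2900 + (z_c − 2570 − 21500 − x)×3210
The z_c×3210 term appears on both sides and cancels. Collect the known terms of each column as K = Σ(ρt)_known − 3210 × (depth of known layers): K_A = 117500620 − 3210×43490 = −22102280; K_B = 62350000 − 3210×(2570 + 21500) = −14914700.
Balance: K_A = K_B − x×(3210 − 2770), so x = (K_B − K_A)/(3210 − 2770) = 7187580/440 = 16300 m.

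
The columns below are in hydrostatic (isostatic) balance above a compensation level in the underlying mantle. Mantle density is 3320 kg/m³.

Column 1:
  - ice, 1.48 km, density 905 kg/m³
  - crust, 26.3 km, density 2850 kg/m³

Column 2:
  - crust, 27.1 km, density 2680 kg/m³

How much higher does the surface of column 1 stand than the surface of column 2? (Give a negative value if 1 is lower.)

For any compensation level in the mantle, the mantle terms cancel and isostasy reduces to e = (Σt_1 − Σt_2) − (Σ(ρt)_1 − Σ(ρt)_2) / ρ_m.
Σt_1 = 27.78 km; Σt_2 = 27.1 km; Σ(ρt)_1 = 76294.4; Σ(ρt)_2 = 72628 (in km·kg/m³).
e = (27.78 − 27.1) − (76294.4 − 72628) / 3320 = −0.424 km.

−0.424 km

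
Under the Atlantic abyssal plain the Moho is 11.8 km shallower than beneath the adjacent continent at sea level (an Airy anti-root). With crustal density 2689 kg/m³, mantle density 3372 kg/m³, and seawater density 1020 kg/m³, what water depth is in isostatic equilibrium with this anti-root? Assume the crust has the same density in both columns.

4.83 km

Replacing a thickness d of crust by seawater at the top must be balanced by replacing crust with mantle at the base: d (ρ_c − ρ_w) = a (ρ_m − ρ_c).
d = a (ρ_m − ρ_c)/(ρ_c − ρ_w) = 11.8 km × 683/1669 = 4.83 km.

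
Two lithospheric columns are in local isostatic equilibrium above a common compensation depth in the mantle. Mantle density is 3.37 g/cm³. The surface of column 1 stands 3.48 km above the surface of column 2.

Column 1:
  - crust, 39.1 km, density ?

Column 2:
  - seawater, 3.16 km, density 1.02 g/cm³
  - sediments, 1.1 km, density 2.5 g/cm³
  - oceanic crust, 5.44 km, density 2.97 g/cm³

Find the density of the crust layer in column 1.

Take the compensation level at the base of the deeper column (depth z_c below the surface of column 1) and equate Σ ρ_i t_i down to z_c; mantle fills any gap and the z_c terms cancel.
Column 1: 39.1×ρ + (z_c − 39.1)×3.37
Column 2: 3.48×0 + 3.16×1.02 + 1.1×2.5 + 5.44×2.97 + (z_c − 3.48 − 9.7)×3.37
The z_c×3.37 term appears on both sides and cancels. Collect the known terms of each column as K = Σ(ρt)_known − 3.37 × (depth of known layers): K_1 = 0 − 3.37×39.1 = −131.767; K_2 = 22.13 − 3.37×(3.48 + 9.7) = −22.2866.
Balance: K_1 + 39.1×ρ = K_2, so ρ = (K_2 − K_1)/39.1 = 109.48/39.1 = 2.8 g/cm³.

2.8 g/cm³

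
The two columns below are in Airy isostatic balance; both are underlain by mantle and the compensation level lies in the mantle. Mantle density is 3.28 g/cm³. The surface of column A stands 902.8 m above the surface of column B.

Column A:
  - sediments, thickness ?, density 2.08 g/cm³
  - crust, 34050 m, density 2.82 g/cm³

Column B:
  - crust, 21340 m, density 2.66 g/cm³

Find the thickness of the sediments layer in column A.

Take the compensation level at the base of the deeper column (depth z_c below the surface of column A) and equate Σ ρ_i t_i down to z_c; mantle fills any gap and the z_c terms cancel.
Column A: x×2.08 + 34050×2.82 + (z_c − 34050 − x)×3.28
Column B: 902.8×0 + 21340×2.66 + (z_c − 902.8 − 21340)×3.28
The z_c×3.28 term appears on both sides and cancels. Collect the known terms of each column as K = Σ(ρt)_known − 3.28 × (depth of known layers): K_A = 96021 − 3.28×34050 = −15663; K_B = 56764.4 − 3.28×(902.8 + 21340) = −16191.984.
Balance: K_A − x×(3.28 − 2.08) = K_B, so x = (K_A − K_B)/(3.28 − 2.08) = 528.984/1.2 = 441 m.

441 m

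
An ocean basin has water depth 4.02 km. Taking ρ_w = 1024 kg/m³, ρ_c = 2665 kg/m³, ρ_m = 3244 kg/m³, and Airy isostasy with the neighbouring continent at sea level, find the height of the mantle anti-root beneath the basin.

Equating mass per unit area of the two columns: replacing crust with seawater at the top is compensated by replacing crust with mantle at the base: d (ρ_c − ρ_w) = a (ρ_m − ρ_c).
a = d (ρ_c − ρ_w)/(ρ_m − ρ_c) = 4.02 km × 1641/579 = 11.4 km.

11.4 km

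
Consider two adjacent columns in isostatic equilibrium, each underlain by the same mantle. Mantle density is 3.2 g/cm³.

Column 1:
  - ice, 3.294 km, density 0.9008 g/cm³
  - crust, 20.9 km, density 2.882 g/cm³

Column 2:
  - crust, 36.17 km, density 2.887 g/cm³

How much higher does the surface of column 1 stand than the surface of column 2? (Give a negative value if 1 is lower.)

For any compensation level in the mantle, the mantle terms cancel and isostasy reduces to e = (Σt_1 − Σt_2) − (Σ(ρt)_1 − Σ(ρt)_2) / ρ_m.
Σt_1 = 24.194 km; Σt_2 = 36.17 km; Σ(ρt)_1 = 63.2010352; Σ(ρt)_2 = 104.42279 (in km·g/cm³).
e = (24.194 − 36.17) − (63.2010352 − 104.42279) / 3.2 = 0.906 km.

0.906 km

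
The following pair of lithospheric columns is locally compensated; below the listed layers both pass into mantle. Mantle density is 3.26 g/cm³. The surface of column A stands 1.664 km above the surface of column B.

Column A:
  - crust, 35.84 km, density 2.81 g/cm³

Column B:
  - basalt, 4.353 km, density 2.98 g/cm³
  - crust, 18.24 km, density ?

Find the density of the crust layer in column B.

2.74 g/cm³

Take the compensation level at the base of the deeper column (depth z_c below the surface of column A) and equate Σ ρ_i t_i down to z_c; mantle fills any gap and the z_c terms cancel.
Column A: 35.84×2.81 + (z_c − 35.84)×3.26
Column B: 1.664×0 + 4.353×2.98 + 18.24×ρ + (z_c − 1.664 − 22.593)×3.26
The z_c×3.26 term appears on both sides and cancels. Collect the known terms of each column as K = Σ(ρt)_known − 3.26 × (depth of known layers): K_A = 100.7104 − 3.26×35.84 = −16.128; K_B = 12.97194 − 3.26×(1.664 + 22.593) = −66.10588.
Balance: K_A = K_B + 18.24×ρ, so ρ = (K_A − K_B)/18.24 = 49.9779/18.24 = 2.74 g/cm³.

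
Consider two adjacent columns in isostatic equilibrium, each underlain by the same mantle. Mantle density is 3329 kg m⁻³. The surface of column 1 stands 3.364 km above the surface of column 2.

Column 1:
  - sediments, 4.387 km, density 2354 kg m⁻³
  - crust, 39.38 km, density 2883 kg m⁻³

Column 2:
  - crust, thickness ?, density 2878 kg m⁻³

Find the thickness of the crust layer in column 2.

Take the compensation level at the base of the deeper column (depth z_c below the surface of column 1) and equate Σ ρ_i t_i down to z_c; mantle fills any gap and the z_c terms cancel.
Column 1: 4.387×2354 + 39.38×2883 + (z_c − 43.767)×3329
Column 2: 3.364×0 + x×2878 + (z_c − 3.364 − 0 − x)×3329
The z_c×3329 term appears on both sides and cancels. Collect the known terms of each column as K = Σ(ρt)_known − 3329 × (depth of known layers): K_1 = 123859.538 − 3329×43.767 = −21840.805; K_2 = 0 − 3329×(3.364 + 0) = −11198.756.
Balance: K_1 = K_2 − x×(3329 − 2878), so x = (K_2 − K_1)/(3329 − 2878) = 10642/451 = 23.6 km.

23.6 km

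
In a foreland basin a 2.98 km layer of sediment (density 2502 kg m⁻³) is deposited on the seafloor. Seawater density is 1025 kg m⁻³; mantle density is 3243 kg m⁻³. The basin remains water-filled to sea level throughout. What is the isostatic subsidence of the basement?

1.98 km

Submarine loading: the sediment displaces seawater, and the subsidence is in turn flooded, so s (ρ_m − ρ_w) = t (ρ_sed − ρ_w).
s = 2.98 km × (2502 − 1025) / (3243 − 1025) = 1.98 km.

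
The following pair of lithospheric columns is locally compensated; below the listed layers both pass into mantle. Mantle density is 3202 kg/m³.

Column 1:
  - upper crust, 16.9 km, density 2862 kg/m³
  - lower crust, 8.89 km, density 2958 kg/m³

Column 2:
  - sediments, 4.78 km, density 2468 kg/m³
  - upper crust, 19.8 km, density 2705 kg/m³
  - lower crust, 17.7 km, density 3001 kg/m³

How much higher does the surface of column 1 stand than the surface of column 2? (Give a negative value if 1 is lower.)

−2.81 km

For any compensation level in the mantle, the mantle terms cancel and isostasy reduces to e = (Σt_1 − Σt_2) − (Σ(ρt)_1 − Σ(ρt)_2) / ρ_m.
Σt_1 = 25.79 km; Σt_2 = 42.28 km; Σ(ρt)_1 = 74664.42; Σ(ρt)_2 = 118473.74 (in km·kg/m³).
e = (25.79 − 42.28) − (74664.42 − 118473.74) / 3202 = −2.81 km.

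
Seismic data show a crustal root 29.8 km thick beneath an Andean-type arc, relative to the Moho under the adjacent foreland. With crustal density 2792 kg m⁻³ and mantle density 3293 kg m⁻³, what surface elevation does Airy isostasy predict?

5.35 km

By Archimedes' principle applied to the lithosphere: ρ_c h = (ρ_m − ρ_c) r.
h = r (ρ_m − ρ_c) / ρ_c = 29.8 km × (3293 − 2792) / 2792 = 5.35 km.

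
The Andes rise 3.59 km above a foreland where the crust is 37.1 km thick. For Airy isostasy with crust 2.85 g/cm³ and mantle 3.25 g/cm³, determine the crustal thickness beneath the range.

Root depth r = h ρ_c / (ρ_m − ρ_c) = 3.59 km × 2.85 / 0.4 = 25.58 km.
Total thickness = T + h + r = 37.1 km + 3.59 km + 25.58 km = 66.3 km.

66.3 km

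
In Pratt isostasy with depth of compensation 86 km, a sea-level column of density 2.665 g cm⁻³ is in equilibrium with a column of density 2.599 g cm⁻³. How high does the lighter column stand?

2.18 km

ρ_ref D = ρ (D + h) → h = D (ρ_ref − ρ)/ρ.
h = 86 km × (2.665 − 2.599)/2.599 = 2.18 km.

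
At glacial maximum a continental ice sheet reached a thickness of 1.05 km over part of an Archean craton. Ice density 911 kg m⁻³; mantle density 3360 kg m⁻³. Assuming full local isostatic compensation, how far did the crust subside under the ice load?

Equating mass per unit area of the two columns: the ice load ρ_ice t is balanced by mantle displaced below, ρ_m s.
s = t ρ_ice / ρ_m = 1.05 km × 911/3360 = 0.285 km.

0.285 km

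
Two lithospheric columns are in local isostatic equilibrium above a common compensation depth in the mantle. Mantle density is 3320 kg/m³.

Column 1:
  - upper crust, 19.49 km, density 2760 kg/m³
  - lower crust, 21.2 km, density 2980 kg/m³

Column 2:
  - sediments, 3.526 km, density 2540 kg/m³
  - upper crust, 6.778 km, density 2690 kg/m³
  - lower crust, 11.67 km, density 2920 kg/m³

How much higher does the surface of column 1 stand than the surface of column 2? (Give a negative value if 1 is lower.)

1.94 km

For any compensation level in the mantle, the mantle terms cancel and isostasy reduces to e = (Σt_1 − Σt_2) − (Σ(ρt)_1 − Σ(ρt)_2) / ρ_m.
Σt_1 = 40.69 km; Σt_2 = 21.974 km; Σ(ρt)_1 = 116968.4; Σ(ρt)_2 = 61265.26 (in km·kg/m³).
e = (40.69 − 21.974) − (116968.4 − 61265.26) / 3320 = 1.94 km.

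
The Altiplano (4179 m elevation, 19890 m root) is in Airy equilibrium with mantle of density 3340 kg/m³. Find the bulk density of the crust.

2760 kg/m³

ρ_c h = (ρ_m − ρ_c) r → ρ_c (h + r) = ρ_m r → ρ_c = ρ_m r / (h + r).
ρ_c = 3340 × 19890 m / (4179 m + 19890 m) = 2760 kg/m³.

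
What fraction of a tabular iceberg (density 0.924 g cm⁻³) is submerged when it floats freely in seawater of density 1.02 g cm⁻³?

Submerged fraction = ρ_obj/ρ_fluid = 0.924/1.02 = 90.6%.

90.6%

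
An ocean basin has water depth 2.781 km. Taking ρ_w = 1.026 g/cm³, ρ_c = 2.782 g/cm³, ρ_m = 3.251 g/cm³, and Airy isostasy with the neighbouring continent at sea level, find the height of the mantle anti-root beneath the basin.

10.4 km

By Archimedes' principle applied to the lithosphere: replacing crust with seawater at the top is compensated by replacing crust with mantle at the base: d (ρ_c − ρ_w) = a (ρ_m − ρ_c).
a = d (ρ_c − ρ_w)/(ρ_m − ρ_c) = 2.781 km × 1.756/0.469 = 10.4 km.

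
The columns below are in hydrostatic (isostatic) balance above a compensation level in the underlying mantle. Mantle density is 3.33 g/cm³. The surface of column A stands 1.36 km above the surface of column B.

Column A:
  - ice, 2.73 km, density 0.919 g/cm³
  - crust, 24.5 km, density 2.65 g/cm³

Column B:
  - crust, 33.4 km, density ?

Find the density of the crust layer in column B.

2.77 g/cm³

Take the compensation level at the base of the deeper column (depth z_c below the surface of column A) and equate Σ ρ_i t_i down to z_c; mantle fills any gap and the z_c terms cancel.
Column A: 2.73×0.919 + 24.5×2.65 + (z_c − 27.23)×3.33
Column B: 1.36×0 + 33.4×ρ + (z_c − 1.36 − 33.4)×3.33
The z_c×3.33 term appears on both sides and cancels. Collect the known terms of each column as K = Σ(ρt)_known − 3.33 × (depth of known layers): K_A = 67.43387 − 3.33×27.23 = −23.24203; K_B = 0 − 3.33×(1.36 + 33.4) = −115.7508.
Balance: K_A = K_B + 33.4×ρ, so ρ = (K_A − K_B)/33.4 = 92.5088/33.4 = 2.77 g/cm³.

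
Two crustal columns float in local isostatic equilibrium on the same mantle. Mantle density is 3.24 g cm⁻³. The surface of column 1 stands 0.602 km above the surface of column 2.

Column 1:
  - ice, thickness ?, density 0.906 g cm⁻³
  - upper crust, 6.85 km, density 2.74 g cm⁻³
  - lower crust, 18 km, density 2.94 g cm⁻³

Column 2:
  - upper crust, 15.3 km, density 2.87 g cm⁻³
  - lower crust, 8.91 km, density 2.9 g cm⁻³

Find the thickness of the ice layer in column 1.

Take the compensation level at the base of the deeper column (depth z_c below the surface of column 1) and equate Σ ρ_i t_i down to z_c; mantle fills any gap and the z_c terms cancel.
Column 1: x×0.906 + 6.85×2.74 + 18×2.94 + (z_c − 24.85 − x)×3.24
Column 2: 0.602×0 + 15.3×2.87 + 8.91×2.9 + (z_c − 0.602 − 24.21)×3.24
The z_c×3.24 term appears on both sides and cancels. Collect the known terms of each column as K = Σ(ρt)_known − 3.24 × (depth of known layers): K_1 = 71.689 − 3.24×24.85 = −8.825; K_2 = 69.75 − 3.24×(0.602 + 24.21) = −10.64088.
Balance: K_1 − x×(3.24 − 0.906) = K_2, so x = (K_1 − K_2)/(3.24 − 0.906) = 1.81588/2.334 = 0.778 km.

0.778 km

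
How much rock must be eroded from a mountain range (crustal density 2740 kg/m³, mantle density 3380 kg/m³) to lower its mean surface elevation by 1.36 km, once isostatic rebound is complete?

7.18 km

Net drop Δ = e − u = e − e ρ_c/ρ_m = e (ρ_m − ρ_c)/ρ_m.
e = Δ ρ_m/(ρ_m − ρ_c) = 1.36 km × 3380/640 = 7.18 km.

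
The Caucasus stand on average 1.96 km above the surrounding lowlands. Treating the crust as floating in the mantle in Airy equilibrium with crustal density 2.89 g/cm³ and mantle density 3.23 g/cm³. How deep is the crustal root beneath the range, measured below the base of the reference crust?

By Archimedes' principle applied to the lithosphere: the weight of the topography is balanced by the buoyancy of the root, ρ_c h = (ρ_m − ρ_c) r.
r = h · ρ_c / (ρ_m − ρ_c) = 1.96 km × 2.89 / (3.23 − 2.89) = 16.7 km.

16.7 km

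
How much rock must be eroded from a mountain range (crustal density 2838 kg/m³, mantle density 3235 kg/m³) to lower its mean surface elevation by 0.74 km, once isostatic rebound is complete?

6.03 km

Net drop Δ = e − u = e − e ρ_c/ρ_m = e (ρ_m − ρ_c)/ρ_m.
e = Δ ρ_m/(ρ_m − ρ_c) = 0.74 km × 3235/397 = 6.03 km.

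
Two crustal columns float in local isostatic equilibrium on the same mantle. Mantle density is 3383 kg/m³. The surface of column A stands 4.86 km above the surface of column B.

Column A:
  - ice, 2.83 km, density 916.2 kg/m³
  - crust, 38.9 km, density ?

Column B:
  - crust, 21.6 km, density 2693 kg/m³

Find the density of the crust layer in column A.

Take the compensation level at the base of the deeper column (depth z_c below the surface of column A) and equate Σ ρ_i t_i down to z_c; mantle fills any gap and the z_c terms cancel.
Column A: 2.83×916.2 + 38.9×ρ + (z_c − 41.73)×3383
Column B: 4.86×0 + 21.6×2693 + (z_c − 4.86 − 21.6)×3383
The z_c×3383 term appears on both sides and cancels. Collect the known terms of each column as K = Σ(ρt)_known − 3383 × (depth of known layers): K_A = 2592.846 − 3383×41.73 = −138579.744; K_B = 58168.8 − 3383×(4.86 + 21.6) = −31345.38.
Balance: K_A + 38.9×ρ = K_B, so ρ = (K_B − K_A)/38.9 = 107234/38.9 = 2760 kg/m³.

2760 kg/m³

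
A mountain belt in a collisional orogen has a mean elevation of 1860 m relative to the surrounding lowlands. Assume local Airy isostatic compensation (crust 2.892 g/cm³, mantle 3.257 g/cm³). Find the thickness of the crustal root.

14700 m

Equating mass per unit area of the two columns: the weight of the topography is balanced by the buoyancy of the root, ρ_c h = (ρ_m − ρ_c) r.
r = h · ρ_c / (ρ_m − ρ_c) = 1860 m × 2.892 / (3.257 − 2.892) = 14700 m.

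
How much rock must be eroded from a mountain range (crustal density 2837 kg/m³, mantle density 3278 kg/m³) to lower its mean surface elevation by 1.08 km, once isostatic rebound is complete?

Net drop Δ = e − u = e − e ρ_c/ρ_m = e (ρ_m − ρ_c)/ρ_m.
e = Δ ρ_m/(ρ_m − ρ_c) = 1.08 km × 3278/441 = 8.03 km.

8.03 km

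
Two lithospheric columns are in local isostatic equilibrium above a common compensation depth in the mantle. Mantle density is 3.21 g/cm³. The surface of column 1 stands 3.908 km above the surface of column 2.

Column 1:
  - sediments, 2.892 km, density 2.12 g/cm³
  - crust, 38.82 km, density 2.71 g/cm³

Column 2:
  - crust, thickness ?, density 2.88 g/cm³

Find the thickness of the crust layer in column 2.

30.4 km

Take the compensation level at the base of the deeper column (depth z_c below the surface of column 1) and equate Σ ρ_i t_i down to z_c; mantle fills any gap and the z_c terms cancel.
Column 1: 2.892×2.12 + 38.82×2.71 + (z_c − 41.712)×3.21
Column 2: 3.908×0 + x×2.88 + (z_c − 3.908 − 0 − x)×3.21
The z_c×3.21 term appears on both sides and cancels. Collect the known terms of each column as K = Σ(ρt)_known − 3.21 × (depth of known layers): K_1 = 111.33324 − 3.21×41.712 = −22.56228; K_2 = 0 − 3.21×(3.908 + 0) = −12.54468.
Balance: K_1 = K_2 − x×(3.21 − 2.88), so x = (K_2 − K_1)/(3.21 − 2.88) = 10.0176/0.33 = 30.4 km.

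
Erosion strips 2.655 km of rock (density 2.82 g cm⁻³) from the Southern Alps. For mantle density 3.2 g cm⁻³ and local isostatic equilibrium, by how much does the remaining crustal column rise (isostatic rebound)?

2.34 km

Unloading: uplift u = e ρ_c/ρ_m = 2.655 km × 2.82/3.2 = 2.34 km.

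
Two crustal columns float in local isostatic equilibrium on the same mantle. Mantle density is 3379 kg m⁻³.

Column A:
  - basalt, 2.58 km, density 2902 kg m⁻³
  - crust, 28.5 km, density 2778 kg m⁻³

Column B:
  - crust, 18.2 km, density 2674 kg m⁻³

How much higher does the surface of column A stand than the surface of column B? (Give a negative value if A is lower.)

1.64 km

For any compensation level in the mantle, the mantle terms cancel and isostasy reduces to e = (Σt_A − Σt_B) − (Σ(ρt)_A − Σ(ρt)_B) / ρ_m.
Σt_A = 31.08 km; Σt_B = 18.2 km; Σ(ρt)_A = 86660.16; Σ(ρt)_B = 48666.8 (in km·kg m⁻³).
e = (31.08 − 18.2) − (86660.16 − 48666.8) / 3379 = 1.64 km.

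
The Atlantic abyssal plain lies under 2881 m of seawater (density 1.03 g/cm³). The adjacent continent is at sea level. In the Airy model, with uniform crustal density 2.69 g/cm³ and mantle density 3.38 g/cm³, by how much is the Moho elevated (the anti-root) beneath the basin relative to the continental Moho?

6930 m

Balancing pressure at the compensation depth: replacing crust with seawater at the top is compensated by replacing crust with mantle at the base: d (ρ_c − ρ_w) = a (ρ_m − ρ_c).
a = d (ρ_c − ρ_w)/(ρ_m − ρ_c) = 2881 m × 1.66/0.69 = 6930 m.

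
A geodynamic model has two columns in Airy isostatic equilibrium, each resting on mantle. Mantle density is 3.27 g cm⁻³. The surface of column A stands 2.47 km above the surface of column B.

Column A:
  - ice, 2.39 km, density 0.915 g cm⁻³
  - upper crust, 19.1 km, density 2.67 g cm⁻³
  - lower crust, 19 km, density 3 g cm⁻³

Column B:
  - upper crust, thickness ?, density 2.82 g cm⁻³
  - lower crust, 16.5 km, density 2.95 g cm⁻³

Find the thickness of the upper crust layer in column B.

Take the compensation level at the base of the deeper column (depth z_c below the surface of column A) and equate Σ ρ_i t_i down to z_c; mantle fills any gap and the z_c terms cancel.
Column A: 2.39×0.915 + 19.1×2.67 + 19×3 + (z_c − 40.49)×3.27
Column B: 2.47×0 + x×2.82 + 16.5×2.95 + (z_c − 2.47 − 16.5 − x)×3.27
The z_c×3.27 term appears on both sides and cancels. Collect the known terms of each column as K = Σ(ρt)_known − 3.27 × (depth of known layers): K_A = 110.18385 − 3.27×40.49 = −22.21845; K_B = 48.675 − 3.27×(2.47 + 16.5) = −13.3569.
Balance: K_A = K_B − x×(3.27 − 2.82), so x = (K_B − K_A)/(3.27 − 2.82) = 8.86155/0.45 = 19.7 km.

19.7 km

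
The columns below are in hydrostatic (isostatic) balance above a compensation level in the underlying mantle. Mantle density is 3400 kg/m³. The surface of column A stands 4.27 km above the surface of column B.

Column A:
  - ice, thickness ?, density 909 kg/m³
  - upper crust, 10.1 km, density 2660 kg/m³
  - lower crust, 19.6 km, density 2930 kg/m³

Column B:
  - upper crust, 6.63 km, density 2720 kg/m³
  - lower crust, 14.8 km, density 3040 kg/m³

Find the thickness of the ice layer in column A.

Take the compensation level at the base of the deeper column (depth z_c below the surface of column A) and equate Σ ρ_i t_i down to z_c; mantle fills any gap and the z_c terms cancel.
Column A: x×909 + 10.1×2660 + 19.6×2930 + (z_c − 29.7 − x)×3400
Column B: 4.27×0 + 6.63×2720 + 14.8×3040 + (z_c − 4.27 − 21.43)×3400
The z_c×3400 term appears on both sides and cancels. Collect the known terms of each column as K = Σ(ρt)_known − 3400 × (depth of known layers): K_A = 84294 − 3400×29.7 = −16686; K_B = 63025.6 − 3400×(4.27 + 21.43) = −24354.4.
Balance: K_A − x×(3400 − 909) = K_B, so x = (K_A − K_B)/(3400 − 909) = 7668.4/2491 = 3.08 km.

3.08 km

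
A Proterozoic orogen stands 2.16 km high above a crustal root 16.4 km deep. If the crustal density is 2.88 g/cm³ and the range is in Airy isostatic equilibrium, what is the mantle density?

Airy balance: ρ_c h = (ρ_m − ρ_c) r → ρ_m = ρ_c (1 + h/r).
ρ_m = 2.88 × (1 + 2.16 km/16.4 km) = 3.26 g/cm³.

3.26 g/cm³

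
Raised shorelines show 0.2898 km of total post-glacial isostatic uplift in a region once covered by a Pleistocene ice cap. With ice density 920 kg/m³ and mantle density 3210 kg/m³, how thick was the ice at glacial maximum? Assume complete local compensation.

1.01 km

u = t ρ_ice/ρ_m → t = u ρ_m/ρ_ice = 0.2898 km × 3210/920 = 1.01 km.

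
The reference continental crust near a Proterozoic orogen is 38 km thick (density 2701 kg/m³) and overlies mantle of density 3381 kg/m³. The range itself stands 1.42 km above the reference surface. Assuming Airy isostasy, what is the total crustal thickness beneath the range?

Root depth r = h ρ_c / (ρ_m − ρ_c) = 1.42 km × 2701 / 680 = 5.64 km.
Total thickness = T + h + r = 38 km + 1.42 km + 5.64 km = 45.1 km.

45.1 km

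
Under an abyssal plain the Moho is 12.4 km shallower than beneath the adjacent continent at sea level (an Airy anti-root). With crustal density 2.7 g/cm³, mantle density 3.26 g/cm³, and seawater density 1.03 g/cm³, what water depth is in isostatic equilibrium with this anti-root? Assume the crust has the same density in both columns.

Replacing a thickness d of crust by seawater at the top must be balanced by replacing crust with mantle at the base: d (ρ_c − ρ_w) = a (ρ_m − ρ_c).
d = a (ρ_m − ρ_c)/(ρ_c − ρ_w) = 12.4 km × 0.56/1.67 = 4.16 km.

4.16 km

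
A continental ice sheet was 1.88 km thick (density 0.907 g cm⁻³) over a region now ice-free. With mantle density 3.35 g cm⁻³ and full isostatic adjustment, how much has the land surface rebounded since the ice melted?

0.509 km

Removing the load lets mantle flow back in; uplift u satisfies ρ_ice t = ρ_m u.
u = t ρ_ice/ρ_m = 1.88 km × 0.907/3.35 = 0.509 km.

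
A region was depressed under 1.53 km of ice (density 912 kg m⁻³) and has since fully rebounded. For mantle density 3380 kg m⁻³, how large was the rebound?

0.413 km

Removing the load lets mantle flow back in; uplift u satisfies ρ_ice t = ρ_m u.
u = t ρ_ice/ρ_m = 1.53 km × 912/3380 = 0.413 km.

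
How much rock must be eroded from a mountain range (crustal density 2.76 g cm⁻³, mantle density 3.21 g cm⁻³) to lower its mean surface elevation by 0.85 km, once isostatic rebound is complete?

Net drop Δ = e − u = e − e ρ_c/ρ_m = e (ρ_m − ρ_c)/ρ_m.
e = Δ ρ_m/(ρ_m − ρ_c) = 0.85 km × 3.21/0.45 = 6.06 km.

6.06 km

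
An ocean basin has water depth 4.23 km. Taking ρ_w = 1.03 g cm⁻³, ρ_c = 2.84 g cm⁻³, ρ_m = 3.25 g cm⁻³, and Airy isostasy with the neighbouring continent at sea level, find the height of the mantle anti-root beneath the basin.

Isostatic balance requires: replacing crust with seawater at the top is compensated by replacing crust with mantle at the base: d (ρ_c − ρ_w) = a (ρ_m − ρ_c).
a = d (ρ_c − ρ_w)/(ρ_m − ρ_c) = 4.23 km × 1.81/0.41 = 18.7 km.

18.7 km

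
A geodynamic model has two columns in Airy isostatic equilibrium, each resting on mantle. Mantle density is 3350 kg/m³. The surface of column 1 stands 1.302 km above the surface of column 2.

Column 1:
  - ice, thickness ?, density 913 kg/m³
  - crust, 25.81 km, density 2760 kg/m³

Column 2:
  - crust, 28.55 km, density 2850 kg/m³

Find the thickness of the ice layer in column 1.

1.4 km

Take the compensation level at the base of the deeper column (depth z_c below the surface of column 1) and equate Σ ρ_i t_i down to z_c; mantle fills any gap and the z_c terms cancel.
Column 1: x×913 + 25.81×2760 + (z_c − 25.81 − x)×3350
Column 2: 1.302×0 + 28.55×2850 + (z_c − 1.302 − 28.55)×3350
The z_c×3350 term appears on both sides and cancels. Collect the known terms of each column as K = Σ(ρt)_known − 3350 × (depth of known layers): K_1 = 71235.6 − 3350×25.81 = −15227.9; K_2 = 81367.5 − 3350×(1.302 + 28.55) = −18636.7.
Balance: K_1 − x×(3350 − 913) = K_2, so x = (K_1 − K_2)/(3350 − 913) = 3408.8/2437 = 1.4 km.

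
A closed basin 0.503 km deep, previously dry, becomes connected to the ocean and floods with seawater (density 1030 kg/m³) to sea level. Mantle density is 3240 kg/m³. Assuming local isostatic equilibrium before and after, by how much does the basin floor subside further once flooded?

After flooding the water column is d + s deep. Its weight must equal the weight of mantle displaced by the extra subsidence s: (d + s) ρ_w = s ρ_m.
s = d ρ_w / (ρ_m − ρ_w) = 0.503 km × 1030/(3240 − 1030) = 0.234 km.

0.234 km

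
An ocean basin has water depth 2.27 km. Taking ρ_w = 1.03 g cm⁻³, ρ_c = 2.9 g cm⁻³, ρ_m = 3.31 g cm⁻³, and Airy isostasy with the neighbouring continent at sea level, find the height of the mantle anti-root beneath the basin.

For local isostatic compensation: replacing crust with seawater at the top is compensated by replacing crust with mantle at the base: d (ρ_c − ρ_w) = a (ρ_m − ρ_c).
a = d (ρ_c − ρ_w)/(ρ_m − ρ_c) = 2.27 km × 1.87/0.41 = 10.4 km.

10.4 km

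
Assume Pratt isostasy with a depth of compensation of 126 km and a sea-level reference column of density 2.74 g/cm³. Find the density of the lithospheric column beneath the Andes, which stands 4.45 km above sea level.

2.65 g/cm³

Pratt balance: ρ_ref D = ρ (D + h).
ρ = ρ_ref D/(D + h) = 2.74 × 126 km/(126 km + 4.45 km) = 2.65 g/cm³.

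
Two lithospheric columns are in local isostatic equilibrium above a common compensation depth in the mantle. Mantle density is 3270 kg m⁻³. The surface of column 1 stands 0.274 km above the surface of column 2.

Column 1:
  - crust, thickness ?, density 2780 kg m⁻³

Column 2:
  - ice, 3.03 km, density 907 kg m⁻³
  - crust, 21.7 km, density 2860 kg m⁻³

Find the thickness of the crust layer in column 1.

34.6 km

Take the compensation level at the base of the deeper column (depth z_c below the surface of column 1) and equate Σ ρ_i t_i down to z_c; mantle fills any gap and the z_c terms cancel.
Column 1: x×2780 + (z_c − 0 − x)×3270
Column 2: 0.274×0 + 3.03×907 + 21.7×2860 + (z_c − 0.274 − 24.73)×3270
The z_c×3270 term appears on both sides and cancels. Collect the known terms of each column as K = Σ(ρt)_known − 3270 × (depth of known layers): K_1 = 0 − 3270×0 = 0; K_2 = 64810.21 − 3270×(0.274 + 24.73) = −16952.87.
Balance: K_1 − x×(3270 − 2780) = K_2, so x = (K_1 − K_2)/(3270 − 2780) = 16952.9/490 = 34.6 km.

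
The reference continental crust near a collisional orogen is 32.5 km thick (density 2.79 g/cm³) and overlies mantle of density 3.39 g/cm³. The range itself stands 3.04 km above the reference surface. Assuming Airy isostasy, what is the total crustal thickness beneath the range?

49.7 km

Root depth r = h ρ_c / (ρ_m − ρ_c) = 3.04 km × 2.79 / 0.6 = 14.14 km.
Total thickness = T + h + r = 32.5 km + 3.04 km + 14.14 km = 49.7 km.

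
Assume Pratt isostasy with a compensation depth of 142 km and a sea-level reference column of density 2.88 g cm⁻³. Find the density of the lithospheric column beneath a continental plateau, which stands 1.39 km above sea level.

2.85 g cm⁻³

Pratt balance: ρ_ref D = ρ (D + h).
ρ = ρ_ref D/(D + h) = 2.88 × 142 km/(142 km + 1.39 km) = 2.85 g cm⁻³.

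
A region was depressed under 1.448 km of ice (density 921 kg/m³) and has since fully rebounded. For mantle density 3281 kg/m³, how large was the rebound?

0.406 km

Removing the load lets mantle flow back in; uplift u satisfies ρ_ice t = ρ_m u.
u = t ρ_ice/ρ_m = 1.448 km × 921/3281 = 0.406 km.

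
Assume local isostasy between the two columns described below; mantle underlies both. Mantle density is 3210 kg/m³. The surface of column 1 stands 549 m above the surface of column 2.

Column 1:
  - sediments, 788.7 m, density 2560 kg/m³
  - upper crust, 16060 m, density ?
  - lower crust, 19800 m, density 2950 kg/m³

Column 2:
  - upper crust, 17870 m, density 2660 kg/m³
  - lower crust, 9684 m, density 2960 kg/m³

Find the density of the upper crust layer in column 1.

2690 kg/m³

Take the compensation level at the base of the deeper column (depth z_c below the surface of column 1) and equate Σ ρ_i t_i down to z_c; mantle fills any gap and the z_c terms cancel.
Column 1: 788.7×2560 + 16060×ρ + 19800×2950 + (z_c − 36648.7)×3210
Column 2: 549×0 + 17870×2660 + 9684×2960 + (z_c − 549 − 27554)×3210
The z_c×3210 term appears on both sides and cancels. Collect the known terms of each column as K = Σ(ρt)_known − 3210 × (depth of known layers): K_1 = 60429072 − 3210×36648.7 = −57213255; K_2 = 76198840 − 3210×(549 + 27554) = −14011790.
Balance: K_1 + 16060×ρ = K_2, so ρ = (K_2 − K_1)/16060 = 43201500/16060 = 2690 kg/m³.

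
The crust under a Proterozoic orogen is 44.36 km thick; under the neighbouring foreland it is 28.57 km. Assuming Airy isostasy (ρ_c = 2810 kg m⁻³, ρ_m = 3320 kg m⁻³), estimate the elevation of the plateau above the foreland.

2.43 km

Excess crust Δ = 44.36 km − 28.57 km = 15.79 km, split between elevation h and root r with h + r = Δ.
Airy balance ρ_c h = (ρ_m − ρ_c) r gives r = h ρ_c/(ρ_m − ρ_c), so h (1 + ρ_c/(ρ_m − ρ_c)) = Δ, i.e. h = Δ (ρ_m − ρ_c)/ρ_m.
h = 15.79 km × 510/3320 = 2.43 km.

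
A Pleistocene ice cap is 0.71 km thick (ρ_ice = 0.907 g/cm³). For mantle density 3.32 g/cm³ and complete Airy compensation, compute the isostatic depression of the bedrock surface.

0.194 km

Balancing pressure at the compensation depth: the ice load ρ_ice t is balanced by mantle displaced below, ρ_m s.
s = t ρ_ice / ρ_m = 0.71 km × 0.907/3.32 = 0.194 km.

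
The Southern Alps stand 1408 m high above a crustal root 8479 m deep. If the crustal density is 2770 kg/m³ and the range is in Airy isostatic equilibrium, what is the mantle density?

Airy balance: ρ_c h = (ρ_m − ρ_c) r → ρ_m = ρ_c (1 + h/r).
ρ_m = 2770 × (1 + 1408 m/8479 m) = 3230 kg/m³.

3230 kg/m³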